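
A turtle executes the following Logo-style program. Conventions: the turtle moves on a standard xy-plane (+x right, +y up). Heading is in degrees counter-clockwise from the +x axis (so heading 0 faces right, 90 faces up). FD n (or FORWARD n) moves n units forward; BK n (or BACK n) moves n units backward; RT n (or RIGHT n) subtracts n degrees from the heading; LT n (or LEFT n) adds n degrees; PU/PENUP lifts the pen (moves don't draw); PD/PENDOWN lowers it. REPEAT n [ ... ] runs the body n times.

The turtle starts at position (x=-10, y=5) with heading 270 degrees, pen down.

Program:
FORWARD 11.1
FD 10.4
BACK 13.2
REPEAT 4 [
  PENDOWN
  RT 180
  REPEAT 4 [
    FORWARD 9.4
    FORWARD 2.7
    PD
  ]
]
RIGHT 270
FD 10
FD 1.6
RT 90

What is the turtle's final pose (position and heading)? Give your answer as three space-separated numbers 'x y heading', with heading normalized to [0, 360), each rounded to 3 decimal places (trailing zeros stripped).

Answer: 1.6 -3.3 270

Derivation:
Executing turtle program step by step:
Start: pos=(-10,5), heading=270, pen down
FD 11.1: (-10,5) -> (-10,-6.1) [heading=270, draw]
FD 10.4: (-10,-6.1) -> (-10,-16.5) [heading=270, draw]
BK 13.2: (-10,-16.5) -> (-10,-3.3) [heading=270, draw]
REPEAT 4 [
  -- iteration 1/4 --
  PD: pen down
  RT 180: heading 270 -> 90
  REPEAT 4 [
    -- iteration 1/4 --
    FD 9.4: (-10,-3.3) -> (-10,6.1) [heading=90, draw]
    FD 2.7: (-10,6.1) -> (-10,8.8) [heading=90, draw]
    PD: pen down
    -- iteration 2/4 --
    FD 9.4: (-10,8.8) -> (-10,18.2) [heading=90, draw]
    FD 2.7: (-10,18.2) -> (-10,20.9) [heading=90, draw]
    PD: pen down
    -- iteration 3/4 --
    FD 9.4: (-10,20.9) -> (-10,30.3) [heading=90, draw]
    FD 2.7: (-10,30.3) -> (-10,33) [heading=90, draw]
    PD: pen down
    -- iteration 4/4 --
    FD 9.4: (-10,33) -> (-10,42.4) [heading=90, draw]
    FD 2.7: (-10,42.4) -> (-10,45.1) [heading=90, draw]
    PD: pen down
  ]
  -- iteration 2/4 --
  PD: pen down
  RT 180: heading 90 -> 270
  REPEAT 4 [
    -- iteration 1/4 --
    FD 9.4: (-10,45.1) -> (-10,35.7) [heading=270, draw]
    FD 2.7: (-10,35.7) -> (-10,33) [heading=270, draw]
    PD: pen down
    -- iteration 2/4 --
    FD 9.4: (-10,33) -> (-10,23.6) [heading=270, draw]
    FD 2.7: (-10,23.6) -> (-10,20.9) [heading=270, draw]
    PD: pen down
    -- iteration 3/4 --
    FD 9.4: (-10,20.9) -> (-10,11.5) [heading=270, draw]
    FD 2.7: (-10,11.5) -> (-10,8.8) [heading=270, draw]
    PD: pen down
    -- iteration 4/4 --
    FD 9.4: (-10,8.8) -> (-10,-0.6) [heading=270, draw]
    FD 2.7: (-10,-0.6) -> (-10,-3.3) [heading=270, draw]
    PD: pen down
  ]
  -- iteration 3/4 --
  PD: pen down
  RT 180: heading 270 -> 90
  REPEAT 4 [
    -- iteration 1/4 --
    FD 9.4: (-10,-3.3) -> (-10,6.1) [heading=90, draw]
    FD 2.7: (-10,6.1) -> (-10,8.8) [heading=90, draw]
    PD: pen down
    -- iteration 2/4 --
    FD 9.4: (-10,8.8) -> (-10,18.2) [heading=90, draw]
    FD 2.7: (-10,18.2) -> (-10,20.9) [heading=90, draw]
    PD: pen down
    -- iteration 3/4 --
    FD 9.4: (-10,20.9) -> (-10,30.3) [heading=90, draw]
    FD 2.7: (-10,30.3) -> (-10,33) [heading=90, draw]
    PD: pen down
    -- iteration 4/4 --
    FD 9.4: (-10,33) -> (-10,42.4) [heading=90, draw]
    FD 2.7: (-10,42.4) -> (-10,45.1) [heading=90, draw]
    PD: pen down
  ]
  -- iteration 4/4 --
  PD: pen down
  RT 180: heading 90 -> 270
  REPEAT 4 [
    -- iteration 1/4 --
    FD 9.4: (-10,45.1) -> (-10,35.7) [heading=270, draw]
    FD 2.7: (-10,35.7) -> (-10,33) [heading=270, draw]
    PD: pen down
    -- iteration 2/4 --
    FD 9.4: (-10,33) -> (-10,23.6) [heading=270, draw]
    FD 2.7: (-10,23.6) -> (-10,20.9) [heading=270, draw]
    PD: pen down
    -- iteration 3/4 --
    FD 9.4: (-10,20.9) -> (-10,11.5) [heading=270, draw]
    FD 2.7: (-10,11.5) -> (-10,8.8) [heading=270, draw]
    PD: pen down
    -- iteration 4/4 --
    FD 9.4: (-10,8.8) -> (-10,-0.6) [heading=270, draw]
    FD 2.7: (-10,-0.6) -> (-10,-3.3) [heading=270, draw]
    PD: pen down
  ]
]
RT 270: heading 270 -> 0
FD 10: (-10,-3.3) -> (0,-3.3) [heading=0, draw]
FD 1.6: (0,-3.3) -> (1.6,-3.3) [heading=0, draw]
RT 90: heading 0 -> 270
Final: pos=(1.6,-3.3), heading=270, 37 segment(s) drawn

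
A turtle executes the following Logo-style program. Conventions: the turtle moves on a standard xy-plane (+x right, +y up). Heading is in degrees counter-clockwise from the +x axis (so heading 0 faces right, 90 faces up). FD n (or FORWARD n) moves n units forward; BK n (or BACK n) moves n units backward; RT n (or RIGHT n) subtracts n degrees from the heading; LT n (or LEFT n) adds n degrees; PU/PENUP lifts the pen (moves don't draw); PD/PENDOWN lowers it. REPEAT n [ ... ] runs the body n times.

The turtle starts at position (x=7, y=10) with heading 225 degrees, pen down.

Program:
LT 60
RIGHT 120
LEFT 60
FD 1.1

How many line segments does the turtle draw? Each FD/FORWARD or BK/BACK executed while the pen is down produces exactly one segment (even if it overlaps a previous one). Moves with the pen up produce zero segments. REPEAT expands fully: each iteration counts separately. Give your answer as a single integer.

Answer: 1

Derivation:
Executing turtle program step by step:
Start: pos=(7,10), heading=225, pen down
LT 60: heading 225 -> 285
RT 120: heading 285 -> 165
LT 60: heading 165 -> 225
FD 1.1: (7,10) -> (6.222,9.222) [heading=225, draw]
Final: pos=(6.222,9.222), heading=225, 1 segment(s) drawn
Segments drawn: 1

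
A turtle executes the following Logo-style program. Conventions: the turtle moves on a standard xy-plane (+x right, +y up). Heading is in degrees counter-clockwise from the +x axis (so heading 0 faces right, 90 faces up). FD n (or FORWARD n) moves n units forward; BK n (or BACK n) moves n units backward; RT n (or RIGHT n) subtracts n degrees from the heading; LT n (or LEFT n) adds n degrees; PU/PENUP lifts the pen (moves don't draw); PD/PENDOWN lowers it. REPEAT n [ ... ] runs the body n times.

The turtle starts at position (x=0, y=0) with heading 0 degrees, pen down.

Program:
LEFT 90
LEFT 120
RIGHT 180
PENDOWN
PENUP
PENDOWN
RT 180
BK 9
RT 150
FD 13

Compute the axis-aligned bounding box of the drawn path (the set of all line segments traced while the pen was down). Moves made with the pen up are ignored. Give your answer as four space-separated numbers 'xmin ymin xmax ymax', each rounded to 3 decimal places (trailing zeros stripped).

Executing turtle program step by step:
Start: pos=(0,0), heading=0, pen down
LT 90: heading 0 -> 90
LT 120: heading 90 -> 210
RT 180: heading 210 -> 30
PD: pen down
PU: pen up
PD: pen down
RT 180: heading 30 -> 210
BK 9: (0,0) -> (7.794,4.5) [heading=210, draw]
RT 150: heading 210 -> 60
FD 13: (7.794,4.5) -> (14.294,15.758) [heading=60, draw]
Final: pos=(14.294,15.758), heading=60, 2 segment(s) drawn

Segment endpoints: x in {0, 7.794, 14.294}, y in {0, 4.5, 15.758}
xmin=0, ymin=0, xmax=14.294, ymax=15.758

Answer: 0 0 14.294 15.758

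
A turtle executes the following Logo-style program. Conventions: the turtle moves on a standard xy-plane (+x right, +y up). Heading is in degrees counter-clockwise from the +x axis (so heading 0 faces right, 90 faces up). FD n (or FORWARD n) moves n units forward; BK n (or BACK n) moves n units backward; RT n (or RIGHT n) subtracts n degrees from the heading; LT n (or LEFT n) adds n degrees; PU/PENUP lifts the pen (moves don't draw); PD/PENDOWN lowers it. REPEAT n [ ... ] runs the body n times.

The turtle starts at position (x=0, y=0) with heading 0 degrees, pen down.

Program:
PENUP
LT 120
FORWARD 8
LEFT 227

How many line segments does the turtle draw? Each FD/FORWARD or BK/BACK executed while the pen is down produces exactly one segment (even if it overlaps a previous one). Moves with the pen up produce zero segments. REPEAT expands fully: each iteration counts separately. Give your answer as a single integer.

Executing turtle program step by step:
Start: pos=(0,0), heading=0, pen down
PU: pen up
LT 120: heading 0 -> 120
FD 8: (0,0) -> (-4,6.928) [heading=120, move]
LT 227: heading 120 -> 347
Final: pos=(-4,6.928), heading=347, 0 segment(s) drawn
Segments drawn: 0

Answer: 0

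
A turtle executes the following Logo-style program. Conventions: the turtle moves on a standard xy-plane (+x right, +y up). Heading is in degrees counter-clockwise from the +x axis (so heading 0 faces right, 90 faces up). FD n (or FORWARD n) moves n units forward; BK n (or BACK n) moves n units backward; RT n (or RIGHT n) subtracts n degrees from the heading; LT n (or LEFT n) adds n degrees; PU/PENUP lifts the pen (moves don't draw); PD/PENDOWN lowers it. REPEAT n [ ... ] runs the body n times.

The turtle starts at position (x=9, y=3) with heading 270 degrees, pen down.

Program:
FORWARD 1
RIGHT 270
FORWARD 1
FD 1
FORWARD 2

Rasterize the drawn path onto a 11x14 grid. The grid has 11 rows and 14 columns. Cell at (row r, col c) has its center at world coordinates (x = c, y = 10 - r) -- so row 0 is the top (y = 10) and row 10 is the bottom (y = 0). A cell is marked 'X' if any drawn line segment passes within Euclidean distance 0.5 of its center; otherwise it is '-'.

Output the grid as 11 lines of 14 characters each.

Answer: --------------
--------------
--------------
--------------
--------------
--------------
--------------
---------X----
---------XXXXX
--------------
--------------

Derivation:
Segment 0: (9,3) -> (9,2)
Segment 1: (9,2) -> (10,2)
Segment 2: (10,2) -> (11,2)
Segment 3: (11,2) -> (13,2)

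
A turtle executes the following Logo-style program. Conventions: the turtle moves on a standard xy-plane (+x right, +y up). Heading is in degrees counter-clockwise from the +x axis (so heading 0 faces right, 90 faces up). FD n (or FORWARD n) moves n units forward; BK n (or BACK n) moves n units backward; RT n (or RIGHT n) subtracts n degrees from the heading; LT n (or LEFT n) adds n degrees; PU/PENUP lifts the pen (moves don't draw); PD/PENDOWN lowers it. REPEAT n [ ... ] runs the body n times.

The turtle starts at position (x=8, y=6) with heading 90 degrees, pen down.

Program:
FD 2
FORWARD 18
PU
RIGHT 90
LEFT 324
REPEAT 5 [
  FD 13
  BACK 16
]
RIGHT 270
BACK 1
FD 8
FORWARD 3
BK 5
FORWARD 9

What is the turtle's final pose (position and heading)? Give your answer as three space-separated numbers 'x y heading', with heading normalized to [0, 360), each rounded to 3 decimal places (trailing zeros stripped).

Answer: 4.094 46.143 54

Derivation:
Executing turtle program step by step:
Start: pos=(8,6), heading=90, pen down
FD 2: (8,6) -> (8,8) [heading=90, draw]
FD 18: (8,8) -> (8,26) [heading=90, draw]
PU: pen up
RT 90: heading 90 -> 0
LT 324: heading 0 -> 324
REPEAT 5 [
  -- iteration 1/5 --
  FD 13: (8,26) -> (18.517,18.359) [heading=324, move]
  BK 16: (18.517,18.359) -> (5.573,27.763) [heading=324, move]
  -- iteration 2/5 --
  FD 13: (5.573,27.763) -> (16.09,20.122) [heading=324, move]
  BK 16: (16.09,20.122) -> (3.146,29.527) [heading=324, move]
  -- iteration 3/5 --
  FD 13: (3.146,29.527) -> (13.663,21.886) [heading=324, move]
  BK 16: (13.663,21.886) -> (0.719,31.29) [heading=324, move]
  -- iteration 4/5 --
  FD 13: (0.719,31.29) -> (11.236,23.649) [heading=324, move]
  BK 16: (11.236,23.649) -> (-1.708,33.053) [heading=324, move]
  -- iteration 5/5 --
  FD 13: (-1.708,33.053) -> (8.809,25.412) [heading=324, move]
  BK 16: (8.809,25.412) -> (-4.135,34.817) [heading=324, move]
]
RT 270: heading 324 -> 54
BK 1: (-4.135,34.817) -> (-4.723,34.008) [heading=54, move]
FD 8: (-4.723,34.008) -> (-0.021,40.48) [heading=54, move]
FD 3: (-0.021,40.48) -> (1.743,42.907) [heading=54, move]
BK 5: (1.743,42.907) -> (-1.196,38.862) [heading=54, move]
FD 9: (-1.196,38.862) -> (4.094,46.143) [heading=54, move]
Final: pos=(4.094,46.143), heading=54, 2 segment(s) drawn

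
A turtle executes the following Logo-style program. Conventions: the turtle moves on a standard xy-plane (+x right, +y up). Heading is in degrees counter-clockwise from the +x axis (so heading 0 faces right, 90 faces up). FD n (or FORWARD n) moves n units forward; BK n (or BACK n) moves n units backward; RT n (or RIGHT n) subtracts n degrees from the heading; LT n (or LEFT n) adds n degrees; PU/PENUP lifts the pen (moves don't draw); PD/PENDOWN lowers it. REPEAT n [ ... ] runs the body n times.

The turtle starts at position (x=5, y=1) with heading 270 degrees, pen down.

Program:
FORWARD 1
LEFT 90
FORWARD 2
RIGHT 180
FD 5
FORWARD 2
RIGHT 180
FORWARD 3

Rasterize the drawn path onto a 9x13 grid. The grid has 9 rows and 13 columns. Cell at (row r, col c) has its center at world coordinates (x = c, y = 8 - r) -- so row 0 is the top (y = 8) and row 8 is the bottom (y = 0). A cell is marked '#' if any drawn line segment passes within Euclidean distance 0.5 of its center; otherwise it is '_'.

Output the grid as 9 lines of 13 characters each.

Segment 0: (5,1) -> (5,0)
Segment 1: (5,0) -> (7,-0)
Segment 2: (7,-0) -> (2,0)
Segment 3: (2,0) -> (0,0)
Segment 4: (0,0) -> (3,0)

Answer: _____________
_____________
_____________
_____________
_____________
_____________
_____________
_____#_______
########_____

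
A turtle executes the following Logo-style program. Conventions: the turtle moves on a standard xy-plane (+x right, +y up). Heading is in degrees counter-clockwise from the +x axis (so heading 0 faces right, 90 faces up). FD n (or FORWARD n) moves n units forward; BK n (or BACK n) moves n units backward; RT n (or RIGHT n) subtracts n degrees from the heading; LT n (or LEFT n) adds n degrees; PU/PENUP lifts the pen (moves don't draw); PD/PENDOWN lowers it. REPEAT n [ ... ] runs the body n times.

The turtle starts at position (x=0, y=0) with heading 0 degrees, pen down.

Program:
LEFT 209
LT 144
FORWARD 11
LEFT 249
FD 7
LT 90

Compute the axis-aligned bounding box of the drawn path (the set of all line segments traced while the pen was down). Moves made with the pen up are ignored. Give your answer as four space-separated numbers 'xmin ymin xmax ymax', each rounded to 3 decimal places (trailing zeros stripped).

Answer: 0 -7.521 10.918 0

Derivation:
Executing turtle program step by step:
Start: pos=(0,0), heading=0, pen down
LT 209: heading 0 -> 209
LT 144: heading 209 -> 353
FD 11: (0,0) -> (10.918,-1.341) [heading=353, draw]
LT 249: heading 353 -> 242
FD 7: (10.918,-1.341) -> (7.632,-7.521) [heading=242, draw]
LT 90: heading 242 -> 332
Final: pos=(7.632,-7.521), heading=332, 2 segment(s) drawn

Segment endpoints: x in {0, 7.632, 10.918}, y in {-7.521, -1.341, 0}
xmin=0, ymin=-7.521, xmax=10.918, ymax=0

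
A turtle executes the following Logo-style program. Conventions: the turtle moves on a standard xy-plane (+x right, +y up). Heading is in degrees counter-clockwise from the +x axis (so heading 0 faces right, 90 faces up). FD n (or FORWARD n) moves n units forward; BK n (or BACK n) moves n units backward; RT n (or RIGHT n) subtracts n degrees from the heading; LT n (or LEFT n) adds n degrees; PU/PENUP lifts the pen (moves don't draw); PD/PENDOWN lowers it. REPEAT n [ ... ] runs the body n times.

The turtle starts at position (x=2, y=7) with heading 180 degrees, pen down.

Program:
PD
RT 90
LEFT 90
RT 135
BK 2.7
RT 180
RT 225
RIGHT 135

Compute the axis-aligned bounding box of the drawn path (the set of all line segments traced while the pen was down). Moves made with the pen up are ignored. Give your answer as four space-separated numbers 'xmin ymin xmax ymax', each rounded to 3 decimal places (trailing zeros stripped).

Answer: 0.091 5.091 2 7

Derivation:
Executing turtle program step by step:
Start: pos=(2,7), heading=180, pen down
PD: pen down
RT 90: heading 180 -> 90
LT 90: heading 90 -> 180
RT 135: heading 180 -> 45
BK 2.7: (2,7) -> (0.091,5.091) [heading=45, draw]
RT 180: heading 45 -> 225
RT 225: heading 225 -> 0
RT 135: heading 0 -> 225
Final: pos=(0.091,5.091), heading=225, 1 segment(s) drawn

Segment endpoints: x in {0.091, 2}, y in {5.091, 7}
xmin=0.091, ymin=5.091, xmax=2, ymax=7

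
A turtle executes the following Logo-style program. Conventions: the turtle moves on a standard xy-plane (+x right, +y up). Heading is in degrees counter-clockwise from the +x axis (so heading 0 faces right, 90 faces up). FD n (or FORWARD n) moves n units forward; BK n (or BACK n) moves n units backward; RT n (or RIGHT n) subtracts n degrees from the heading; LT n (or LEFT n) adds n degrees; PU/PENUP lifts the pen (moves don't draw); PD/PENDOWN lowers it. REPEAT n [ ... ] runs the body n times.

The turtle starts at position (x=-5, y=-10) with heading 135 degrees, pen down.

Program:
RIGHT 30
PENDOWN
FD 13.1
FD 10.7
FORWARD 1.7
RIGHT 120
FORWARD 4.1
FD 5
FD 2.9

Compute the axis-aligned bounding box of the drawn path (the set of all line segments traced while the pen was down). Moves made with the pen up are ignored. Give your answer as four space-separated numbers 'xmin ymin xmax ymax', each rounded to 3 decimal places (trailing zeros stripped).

Answer: -11.6 -10 -0.009 14.631

Derivation:
Executing turtle program step by step:
Start: pos=(-5,-10), heading=135, pen down
RT 30: heading 135 -> 105
PD: pen down
FD 13.1: (-5,-10) -> (-8.391,2.654) [heading=105, draw]
FD 10.7: (-8.391,2.654) -> (-11.16,12.989) [heading=105, draw]
FD 1.7: (-11.16,12.989) -> (-11.6,14.631) [heading=105, draw]
RT 120: heading 105 -> 345
FD 4.1: (-11.6,14.631) -> (-7.64,13.57) [heading=345, draw]
FD 5: (-7.64,13.57) -> (-2.81,12.276) [heading=345, draw]
FD 2.9: (-2.81,12.276) -> (-0.009,11.525) [heading=345, draw]
Final: pos=(-0.009,11.525), heading=345, 6 segment(s) drawn

Segment endpoints: x in {-11.6, -11.16, -8.391, -7.64, -5, -2.81, -0.009}, y in {-10, 2.654, 11.525, 12.276, 12.989, 13.57, 14.631}
xmin=-11.6, ymin=-10, xmax=-0.009, ymax=14.631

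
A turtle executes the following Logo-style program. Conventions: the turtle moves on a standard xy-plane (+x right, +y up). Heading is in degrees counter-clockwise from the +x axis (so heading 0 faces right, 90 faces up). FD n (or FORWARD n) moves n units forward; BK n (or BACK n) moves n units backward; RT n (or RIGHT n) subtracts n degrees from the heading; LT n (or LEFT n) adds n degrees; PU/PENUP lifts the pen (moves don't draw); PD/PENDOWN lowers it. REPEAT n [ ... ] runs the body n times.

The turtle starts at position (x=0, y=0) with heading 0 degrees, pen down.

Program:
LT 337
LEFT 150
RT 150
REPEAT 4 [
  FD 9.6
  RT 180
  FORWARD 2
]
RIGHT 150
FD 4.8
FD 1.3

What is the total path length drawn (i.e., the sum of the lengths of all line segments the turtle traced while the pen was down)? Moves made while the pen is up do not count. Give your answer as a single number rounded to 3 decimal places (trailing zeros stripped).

Answer: 52.5

Derivation:
Executing turtle program step by step:
Start: pos=(0,0), heading=0, pen down
LT 337: heading 0 -> 337
LT 150: heading 337 -> 127
RT 150: heading 127 -> 337
REPEAT 4 [
  -- iteration 1/4 --
  FD 9.6: (0,0) -> (8.837,-3.751) [heading=337, draw]
  RT 180: heading 337 -> 157
  FD 2: (8.837,-3.751) -> (6.996,-2.97) [heading=157, draw]
  -- iteration 2/4 --
  FD 9.6: (6.996,-2.97) -> (-1.841,0.781) [heading=157, draw]
  RT 180: heading 157 -> 337
  FD 2: (-1.841,0.781) -> (0,0) [heading=337, draw]
  -- iteration 3/4 --
  FD 9.6: (0,0) -> (8.837,-3.751) [heading=337, draw]
  RT 180: heading 337 -> 157
  FD 2: (8.837,-3.751) -> (6.996,-2.97) [heading=157, draw]
  -- iteration 4/4 --
  FD 9.6: (6.996,-2.97) -> (-1.841,0.781) [heading=157, draw]
  RT 180: heading 157 -> 337
  FD 2: (-1.841,0.781) -> (0,0) [heading=337, draw]
]
RT 150: heading 337 -> 187
FD 4.8: (0,0) -> (-4.764,-0.585) [heading=187, draw]
FD 1.3: (-4.764,-0.585) -> (-6.055,-0.743) [heading=187, draw]
Final: pos=(-6.055,-0.743), heading=187, 10 segment(s) drawn

Segment lengths:
  seg 1: (0,0) -> (8.837,-3.751), length = 9.6
  seg 2: (8.837,-3.751) -> (6.996,-2.97), length = 2
  seg 3: (6.996,-2.97) -> (-1.841,0.781), length = 9.6
  seg 4: (-1.841,0.781) -> (0,0), length = 2
  seg 5: (0,0) -> (8.837,-3.751), length = 9.6
  seg 6: (8.837,-3.751) -> (6.996,-2.97), length = 2
  seg 7: (6.996,-2.97) -> (-1.841,0.781), length = 9.6
  seg 8: (-1.841,0.781) -> (0,0), length = 2
  seg 9: (0,0) -> (-4.764,-0.585), length = 4.8
  seg 10: (-4.764,-0.585) -> (-6.055,-0.743), length = 1.3
Total = 52.5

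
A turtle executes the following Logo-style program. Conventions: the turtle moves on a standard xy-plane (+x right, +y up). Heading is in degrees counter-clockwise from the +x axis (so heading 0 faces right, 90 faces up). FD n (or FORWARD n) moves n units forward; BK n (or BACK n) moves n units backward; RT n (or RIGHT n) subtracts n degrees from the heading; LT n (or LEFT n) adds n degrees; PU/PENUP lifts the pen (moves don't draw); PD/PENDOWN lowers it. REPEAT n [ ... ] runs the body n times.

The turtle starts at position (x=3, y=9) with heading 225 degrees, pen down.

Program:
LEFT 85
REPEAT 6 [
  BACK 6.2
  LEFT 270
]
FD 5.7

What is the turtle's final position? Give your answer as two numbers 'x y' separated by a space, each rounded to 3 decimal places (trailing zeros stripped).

Executing turtle program step by step:
Start: pos=(3,9), heading=225, pen down
LT 85: heading 225 -> 310
REPEAT 6 [
  -- iteration 1/6 --
  BK 6.2: (3,9) -> (-0.985,13.749) [heading=310, draw]
  LT 270: heading 310 -> 220
  -- iteration 2/6 --
  BK 6.2: (-0.985,13.749) -> (3.764,17.735) [heading=220, draw]
  LT 270: heading 220 -> 130
  -- iteration 3/6 --
  BK 6.2: (3.764,17.735) -> (7.749,12.985) [heading=130, draw]
  LT 270: heading 130 -> 40
  -- iteration 4/6 --
  BK 6.2: (7.749,12.985) -> (3,9) [heading=40, draw]
  LT 270: heading 40 -> 310
  -- iteration 5/6 --
  BK 6.2: (3,9) -> (-0.985,13.749) [heading=310, draw]
  LT 270: heading 310 -> 220
  -- iteration 6/6 --
  BK 6.2: (-0.985,13.749) -> (3.764,17.735) [heading=220, draw]
  LT 270: heading 220 -> 130
]
FD 5.7: (3.764,17.735) -> (0.1,22.101) [heading=130, draw]
Final: pos=(0.1,22.101), heading=130, 7 segment(s) drawn

Answer: 0.1 22.101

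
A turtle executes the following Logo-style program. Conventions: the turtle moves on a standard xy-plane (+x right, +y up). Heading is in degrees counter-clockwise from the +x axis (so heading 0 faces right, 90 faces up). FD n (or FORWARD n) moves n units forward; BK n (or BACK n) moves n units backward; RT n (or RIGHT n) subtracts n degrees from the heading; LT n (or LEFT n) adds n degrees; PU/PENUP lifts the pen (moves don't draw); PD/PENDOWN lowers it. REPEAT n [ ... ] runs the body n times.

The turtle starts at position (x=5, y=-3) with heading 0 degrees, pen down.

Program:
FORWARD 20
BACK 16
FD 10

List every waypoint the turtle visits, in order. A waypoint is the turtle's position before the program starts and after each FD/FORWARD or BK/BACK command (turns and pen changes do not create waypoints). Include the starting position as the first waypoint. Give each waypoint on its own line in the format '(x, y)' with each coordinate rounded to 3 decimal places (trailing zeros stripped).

Executing turtle program step by step:
Start: pos=(5,-3), heading=0, pen down
FD 20: (5,-3) -> (25,-3) [heading=0, draw]
BK 16: (25,-3) -> (9,-3) [heading=0, draw]
FD 10: (9,-3) -> (19,-3) [heading=0, draw]
Final: pos=(19,-3), heading=0, 3 segment(s) drawn
Waypoints (4 total):
(5, -3)
(25, -3)
(9, -3)
(19, -3)

Answer: (5, -3)
(25, -3)
(9, -3)
(19, -3)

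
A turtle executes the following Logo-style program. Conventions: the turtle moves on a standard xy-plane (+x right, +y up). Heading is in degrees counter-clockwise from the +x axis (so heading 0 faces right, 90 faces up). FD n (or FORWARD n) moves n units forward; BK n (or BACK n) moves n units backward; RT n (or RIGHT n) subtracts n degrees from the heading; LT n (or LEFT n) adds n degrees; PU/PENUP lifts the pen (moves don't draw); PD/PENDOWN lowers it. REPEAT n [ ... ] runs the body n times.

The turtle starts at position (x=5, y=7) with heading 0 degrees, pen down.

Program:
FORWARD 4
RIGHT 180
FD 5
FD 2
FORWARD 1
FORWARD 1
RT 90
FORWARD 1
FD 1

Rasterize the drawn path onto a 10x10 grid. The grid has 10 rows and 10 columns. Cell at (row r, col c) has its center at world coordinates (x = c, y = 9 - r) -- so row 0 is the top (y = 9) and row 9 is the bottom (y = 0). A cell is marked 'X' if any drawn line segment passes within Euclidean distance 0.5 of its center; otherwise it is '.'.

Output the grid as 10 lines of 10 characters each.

Segment 0: (5,7) -> (9,7)
Segment 1: (9,7) -> (4,7)
Segment 2: (4,7) -> (2,7)
Segment 3: (2,7) -> (1,7)
Segment 4: (1,7) -> (0,7)
Segment 5: (0,7) -> (-0,8)
Segment 6: (-0,8) -> (-0,9)

Answer: X.........
X.........
XXXXXXXXXX
..........
..........
..........
..........
..........
..........
..........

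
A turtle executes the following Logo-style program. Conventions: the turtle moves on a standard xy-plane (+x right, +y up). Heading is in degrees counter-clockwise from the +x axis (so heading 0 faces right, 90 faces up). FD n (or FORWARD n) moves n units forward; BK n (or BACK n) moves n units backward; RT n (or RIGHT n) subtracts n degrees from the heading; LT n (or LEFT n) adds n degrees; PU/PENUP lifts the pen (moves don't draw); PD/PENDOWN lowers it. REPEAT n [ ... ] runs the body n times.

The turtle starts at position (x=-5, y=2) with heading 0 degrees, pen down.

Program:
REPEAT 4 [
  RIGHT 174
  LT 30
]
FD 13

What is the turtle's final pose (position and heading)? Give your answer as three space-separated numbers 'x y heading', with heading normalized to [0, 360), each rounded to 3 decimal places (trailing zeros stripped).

Executing turtle program step by step:
Start: pos=(-5,2), heading=0, pen down
REPEAT 4 [
  -- iteration 1/4 --
  RT 174: heading 0 -> 186
  LT 30: heading 186 -> 216
  -- iteration 2/4 --
  RT 174: heading 216 -> 42
  LT 30: heading 42 -> 72
  -- iteration 3/4 --
  RT 174: heading 72 -> 258
  LT 30: heading 258 -> 288
  -- iteration 4/4 --
  RT 174: heading 288 -> 114
  LT 30: heading 114 -> 144
]
FD 13: (-5,2) -> (-15.517,9.641) [heading=144, draw]
Final: pos=(-15.517,9.641), heading=144, 1 segment(s) drawn

Answer: -15.517 9.641 144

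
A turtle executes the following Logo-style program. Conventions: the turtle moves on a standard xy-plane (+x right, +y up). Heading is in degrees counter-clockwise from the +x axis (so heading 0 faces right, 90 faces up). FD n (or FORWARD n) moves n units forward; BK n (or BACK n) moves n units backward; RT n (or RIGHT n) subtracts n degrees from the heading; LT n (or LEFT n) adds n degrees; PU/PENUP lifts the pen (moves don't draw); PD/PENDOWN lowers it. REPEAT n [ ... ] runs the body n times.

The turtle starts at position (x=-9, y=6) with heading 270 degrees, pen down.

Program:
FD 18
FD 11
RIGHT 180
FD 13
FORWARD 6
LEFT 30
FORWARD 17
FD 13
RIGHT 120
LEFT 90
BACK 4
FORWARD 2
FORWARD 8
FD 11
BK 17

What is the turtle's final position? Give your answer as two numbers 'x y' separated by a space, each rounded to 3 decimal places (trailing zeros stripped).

Answer: -24 21.981

Derivation:
Executing turtle program step by step:
Start: pos=(-9,6), heading=270, pen down
FD 18: (-9,6) -> (-9,-12) [heading=270, draw]
FD 11: (-9,-12) -> (-9,-23) [heading=270, draw]
RT 180: heading 270 -> 90
FD 13: (-9,-23) -> (-9,-10) [heading=90, draw]
FD 6: (-9,-10) -> (-9,-4) [heading=90, draw]
LT 30: heading 90 -> 120
FD 17: (-9,-4) -> (-17.5,10.722) [heading=120, draw]
FD 13: (-17.5,10.722) -> (-24,21.981) [heading=120, draw]
RT 120: heading 120 -> 0
LT 90: heading 0 -> 90
BK 4: (-24,21.981) -> (-24,17.981) [heading=90, draw]
FD 2: (-24,17.981) -> (-24,19.981) [heading=90, draw]
FD 8: (-24,19.981) -> (-24,27.981) [heading=90, draw]
FD 11: (-24,27.981) -> (-24,38.981) [heading=90, draw]
BK 17: (-24,38.981) -> (-24,21.981) [heading=90, draw]
Final: pos=(-24,21.981), heading=90, 11 segment(s) drawn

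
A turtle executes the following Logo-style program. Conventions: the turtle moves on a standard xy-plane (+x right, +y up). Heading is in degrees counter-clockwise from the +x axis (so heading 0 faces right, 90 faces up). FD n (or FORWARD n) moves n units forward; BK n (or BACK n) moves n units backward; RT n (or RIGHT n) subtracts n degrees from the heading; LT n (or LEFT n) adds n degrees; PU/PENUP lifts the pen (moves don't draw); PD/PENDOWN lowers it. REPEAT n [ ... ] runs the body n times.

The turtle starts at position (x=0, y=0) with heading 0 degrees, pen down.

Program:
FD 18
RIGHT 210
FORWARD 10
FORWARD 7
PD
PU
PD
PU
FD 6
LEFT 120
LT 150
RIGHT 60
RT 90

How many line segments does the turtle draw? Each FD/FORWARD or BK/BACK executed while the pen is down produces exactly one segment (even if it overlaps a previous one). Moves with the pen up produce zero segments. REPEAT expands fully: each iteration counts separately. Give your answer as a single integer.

Executing turtle program step by step:
Start: pos=(0,0), heading=0, pen down
FD 18: (0,0) -> (18,0) [heading=0, draw]
RT 210: heading 0 -> 150
FD 10: (18,0) -> (9.34,5) [heading=150, draw]
FD 7: (9.34,5) -> (3.278,8.5) [heading=150, draw]
PD: pen down
PU: pen up
PD: pen down
PU: pen up
FD 6: (3.278,8.5) -> (-1.919,11.5) [heading=150, move]
LT 120: heading 150 -> 270
LT 150: heading 270 -> 60
RT 60: heading 60 -> 0
RT 90: heading 0 -> 270
Final: pos=(-1.919,11.5), heading=270, 3 segment(s) drawn
Segments drawn: 3

Answer: 3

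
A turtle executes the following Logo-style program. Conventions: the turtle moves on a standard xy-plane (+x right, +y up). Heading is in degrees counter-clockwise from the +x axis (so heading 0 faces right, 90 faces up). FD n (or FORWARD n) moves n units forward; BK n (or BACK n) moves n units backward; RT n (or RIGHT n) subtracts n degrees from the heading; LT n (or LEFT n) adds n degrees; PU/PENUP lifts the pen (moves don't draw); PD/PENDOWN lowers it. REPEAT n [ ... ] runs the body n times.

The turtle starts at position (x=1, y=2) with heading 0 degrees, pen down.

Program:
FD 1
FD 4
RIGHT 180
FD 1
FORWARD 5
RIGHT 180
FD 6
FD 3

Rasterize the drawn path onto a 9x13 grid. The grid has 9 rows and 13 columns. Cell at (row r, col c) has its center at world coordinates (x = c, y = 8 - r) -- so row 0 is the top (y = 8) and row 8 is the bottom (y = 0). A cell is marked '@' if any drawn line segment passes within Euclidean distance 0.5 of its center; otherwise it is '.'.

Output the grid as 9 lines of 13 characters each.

Answer: .............
.............
.............
.............
.............
.............
@@@@@@@@@@...
.............
.............

Derivation:
Segment 0: (1,2) -> (2,2)
Segment 1: (2,2) -> (6,2)
Segment 2: (6,2) -> (5,2)
Segment 3: (5,2) -> (0,2)
Segment 4: (0,2) -> (6,2)
Segment 5: (6,2) -> (9,2)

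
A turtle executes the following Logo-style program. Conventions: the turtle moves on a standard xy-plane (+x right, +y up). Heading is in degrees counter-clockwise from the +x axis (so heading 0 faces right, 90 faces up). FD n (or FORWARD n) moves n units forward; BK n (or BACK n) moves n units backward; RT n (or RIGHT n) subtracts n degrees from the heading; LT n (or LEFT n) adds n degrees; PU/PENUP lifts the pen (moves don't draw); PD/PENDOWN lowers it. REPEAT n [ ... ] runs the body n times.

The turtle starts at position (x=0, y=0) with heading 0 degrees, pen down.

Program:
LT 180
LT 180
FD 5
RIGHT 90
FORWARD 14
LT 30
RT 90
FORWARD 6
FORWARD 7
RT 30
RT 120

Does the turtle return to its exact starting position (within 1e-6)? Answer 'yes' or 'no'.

Executing turtle program step by step:
Start: pos=(0,0), heading=0, pen down
LT 180: heading 0 -> 180
LT 180: heading 180 -> 0
FD 5: (0,0) -> (5,0) [heading=0, draw]
RT 90: heading 0 -> 270
FD 14: (5,0) -> (5,-14) [heading=270, draw]
LT 30: heading 270 -> 300
RT 90: heading 300 -> 210
FD 6: (5,-14) -> (-0.196,-17) [heading=210, draw]
FD 7: (-0.196,-17) -> (-6.258,-20.5) [heading=210, draw]
RT 30: heading 210 -> 180
RT 120: heading 180 -> 60
Final: pos=(-6.258,-20.5), heading=60, 4 segment(s) drawn

Start position: (0, 0)
Final position: (-6.258, -20.5)
Distance = 21.434; >= 1e-6 -> NOT closed

Answer: no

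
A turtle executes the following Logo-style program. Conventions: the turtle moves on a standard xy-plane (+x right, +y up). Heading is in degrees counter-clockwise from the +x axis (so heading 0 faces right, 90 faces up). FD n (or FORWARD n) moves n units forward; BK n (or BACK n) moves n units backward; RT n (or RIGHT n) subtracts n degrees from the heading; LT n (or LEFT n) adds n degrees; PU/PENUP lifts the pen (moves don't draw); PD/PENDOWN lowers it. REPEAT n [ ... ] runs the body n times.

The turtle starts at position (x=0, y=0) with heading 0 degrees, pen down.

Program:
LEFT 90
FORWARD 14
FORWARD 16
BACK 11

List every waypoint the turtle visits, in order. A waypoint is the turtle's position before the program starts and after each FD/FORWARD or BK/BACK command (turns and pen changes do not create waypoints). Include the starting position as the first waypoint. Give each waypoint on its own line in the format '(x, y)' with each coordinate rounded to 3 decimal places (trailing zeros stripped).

Answer: (0, 0)
(0, 14)
(0, 30)
(0, 19)

Derivation:
Executing turtle program step by step:
Start: pos=(0,0), heading=0, pen down
LT 90: heading 0 -> 90
FD 14: (0,0) -> (0,14) [heading=90, draw]
FD 16: (0,14) -> (0,30) [heading=90, draw]
BK 11: (0,30) -> (0,19) [heading=90, draw]
Final: pos=(0,19), heading=90, 3 segment(s) drawn
Waypoints (4 total):
(0, 0)
(0, 14)
(0, 30)
(0, 19)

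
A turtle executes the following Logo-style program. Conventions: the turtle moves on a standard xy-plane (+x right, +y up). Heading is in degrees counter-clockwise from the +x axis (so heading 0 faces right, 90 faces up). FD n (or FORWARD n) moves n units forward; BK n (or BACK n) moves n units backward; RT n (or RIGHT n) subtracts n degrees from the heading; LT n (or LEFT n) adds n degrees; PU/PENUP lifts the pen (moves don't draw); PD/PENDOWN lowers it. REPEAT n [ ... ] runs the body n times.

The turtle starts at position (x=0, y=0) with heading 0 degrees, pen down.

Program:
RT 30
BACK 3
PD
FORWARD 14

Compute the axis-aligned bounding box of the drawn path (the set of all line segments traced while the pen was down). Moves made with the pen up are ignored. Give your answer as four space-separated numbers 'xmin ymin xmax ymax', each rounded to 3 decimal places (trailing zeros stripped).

Answer: -2.598 -5.5 9.526 1.5

Derivation:
Executing turtle program step by step:
Start: pos=(0,0), heading=0, pen down
RT 30: heading 0 -> 330
BK 3: (0,0) -> (-2.598,1.5) [heading=330, draw]
PD: pen down
FD 14: (-2.598,1.5) -> (9.526,-5.5) [heading=330, draw]
Final: pos=(9.526,-5.5), heading=330, 2 segment(s) drawn

Segment endpoints: x in {-2.598, 0, 9.526}, y in {-5.5, 0, 1.5}
xmin=-2.598, ymin=-5.5, xmax=9.526, ymax=1.5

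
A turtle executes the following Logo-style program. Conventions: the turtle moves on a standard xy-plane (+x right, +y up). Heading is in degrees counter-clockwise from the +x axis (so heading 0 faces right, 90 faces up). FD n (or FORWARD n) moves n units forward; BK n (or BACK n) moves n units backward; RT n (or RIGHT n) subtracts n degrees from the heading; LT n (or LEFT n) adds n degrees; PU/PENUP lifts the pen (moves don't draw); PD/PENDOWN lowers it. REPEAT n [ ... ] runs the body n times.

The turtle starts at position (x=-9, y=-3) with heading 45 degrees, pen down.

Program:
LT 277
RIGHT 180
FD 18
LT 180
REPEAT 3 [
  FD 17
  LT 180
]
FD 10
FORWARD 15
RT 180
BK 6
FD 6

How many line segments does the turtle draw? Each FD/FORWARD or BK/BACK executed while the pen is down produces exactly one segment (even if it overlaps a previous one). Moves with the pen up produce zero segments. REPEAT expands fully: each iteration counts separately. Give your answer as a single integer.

Executing turtle program step by step:
Start: pos=(-9,-3), heading=45, pen down
LT 277: heading 45 -> 322
RT 180: heading 322 -> 142
FD 18: (-9,-3) -> (-23.184,8.082) [heading=142, draw]
LT 180: heading 142 -> 322
REPEAT 3 [
  -- iteration 1/3 --
  FD 17: (-23.184,8.082) -> (-9.788,-2.384) [heading=322, draw]
  LT 180: heading 322 -> 142
  -- iteration 2/3 --
  FD 17: (-9.788,-2.384) -> (-23.184,8.082) [heading=142, draw]
  LT 180: heading 142 -> 322
  -- iteration 3/3 --
  FD 17: (-23.184,8.082) -> (-9.788,-2.384) [heading=322, draw]
  LT 180: heading 322 -> 142
]
FD 10: (-9.788,-2.384) -> (-17.668,3.772) [heading=142, draw]
FD 15: (-17.668,3.772) -> (-29.488,13.007) [heading=142, draw]
RT 180: heading 142 -> 322
BK 6: (-29.488,13.007) -> (-34.216,16.701) [heading=322, draw]
FD 6: (-34.216,16.701) -> (-29.488,13.007) [heading=322, draw]
Final: pos=(-29.488,13.007), heading=322, 8 segment(s) drawn
Segments drawn: 8

Answer: 8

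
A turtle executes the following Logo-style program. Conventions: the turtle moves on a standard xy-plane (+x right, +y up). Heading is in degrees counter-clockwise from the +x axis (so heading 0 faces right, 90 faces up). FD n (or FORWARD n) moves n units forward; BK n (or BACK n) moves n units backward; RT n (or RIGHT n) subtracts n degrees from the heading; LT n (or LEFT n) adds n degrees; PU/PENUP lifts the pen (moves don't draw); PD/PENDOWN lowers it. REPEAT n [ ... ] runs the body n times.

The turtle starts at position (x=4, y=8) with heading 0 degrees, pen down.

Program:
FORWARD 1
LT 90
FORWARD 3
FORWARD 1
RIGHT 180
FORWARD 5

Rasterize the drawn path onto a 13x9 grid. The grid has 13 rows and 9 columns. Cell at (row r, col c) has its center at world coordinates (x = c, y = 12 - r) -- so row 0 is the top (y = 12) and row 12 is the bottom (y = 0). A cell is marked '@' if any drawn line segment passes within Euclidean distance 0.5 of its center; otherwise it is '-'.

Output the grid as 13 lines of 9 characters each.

Answer: -----@---
-----@---
-----@---
-----@---
----@@---
-----@---
---------
---------
---------
---------
---------
---------
---------

Derivation:
Segment 0: (4,8) -> (5,8)
Segment 1: (5,8) -> (5,11)
Segment 2: (5,11) -> (5,12)
Segment 3: (5,12) -> (5,7)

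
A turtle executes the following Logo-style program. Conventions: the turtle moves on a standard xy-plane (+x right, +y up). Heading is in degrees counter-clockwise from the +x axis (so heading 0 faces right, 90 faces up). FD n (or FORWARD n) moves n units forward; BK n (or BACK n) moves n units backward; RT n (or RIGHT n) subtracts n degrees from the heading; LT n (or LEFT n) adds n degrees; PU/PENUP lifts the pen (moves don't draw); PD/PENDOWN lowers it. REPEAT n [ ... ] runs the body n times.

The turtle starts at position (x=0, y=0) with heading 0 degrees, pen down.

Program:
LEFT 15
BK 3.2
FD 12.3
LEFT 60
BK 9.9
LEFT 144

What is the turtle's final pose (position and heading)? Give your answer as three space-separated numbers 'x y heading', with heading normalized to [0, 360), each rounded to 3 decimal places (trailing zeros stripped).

Executing turtle program step by step:
Start: pos=(0,0), heading=0, pen down
LT 15: heading 0 -> 15
BK 3.2: (0,0) -> (-3.091,-0.828) [heading=15, draw]
FD 12.3: (-3.091,-0.828) -> (8.79,2.355) [heading=15, draw]
LT 60: heading 15 -> 75
BK 9.9: (8.79,2.355) -> (6.228,-7.207) [heading=75, draw]
LT 144: heading 75 -> 219
Final: pos=(6.228,-7.207), heading=219, 3 segment(s) drawn

Answer: 6.228 -7.207 219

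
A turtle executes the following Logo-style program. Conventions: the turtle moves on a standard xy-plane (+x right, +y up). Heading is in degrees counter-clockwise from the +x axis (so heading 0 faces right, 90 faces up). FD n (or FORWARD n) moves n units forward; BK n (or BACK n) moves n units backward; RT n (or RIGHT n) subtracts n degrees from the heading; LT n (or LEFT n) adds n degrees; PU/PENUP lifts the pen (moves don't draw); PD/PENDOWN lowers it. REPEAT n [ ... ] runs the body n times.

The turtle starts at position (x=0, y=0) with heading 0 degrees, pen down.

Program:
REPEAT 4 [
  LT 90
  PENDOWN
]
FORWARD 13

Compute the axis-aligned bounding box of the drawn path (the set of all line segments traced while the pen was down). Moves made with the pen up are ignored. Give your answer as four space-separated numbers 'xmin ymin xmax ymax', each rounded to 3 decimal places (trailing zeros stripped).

Executing turtle program step by step:
Start: pos=(0,0), heading=0, pen down
REPEAT 4 [
  -- iteration 1/4 --
  LT 90: heading 0 -> 90
  PD: pen down
  -- iteration 2/4 --
  LT 90: heading 90 -> 180
  PD: pen down
  -- iteration 3/4 --
  LT 90: heading 180 -> 270
  PD: pen down
  -- iteration 4/4 --
  LT 90: heading 270 -> 0
  PD: pen down
]
FD 13: (0,0) -> (13,0) [heading=0, draw]
Final: pos=(13,0), heading=0, 1 segment(s) drawn

Segment endpoints: x in {0, 13}, y in {0, 0}
xmin=0, ymin=0, xmax=13, ymax=0

Answer: 0 0 13 0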